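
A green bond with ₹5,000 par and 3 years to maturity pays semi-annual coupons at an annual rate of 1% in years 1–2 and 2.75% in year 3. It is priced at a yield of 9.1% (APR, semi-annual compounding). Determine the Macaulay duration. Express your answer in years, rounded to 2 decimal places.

2.95 years

Periodic yield y = 0.0455. Discount each cash flow and weight by its period:
  t   CF        PV=CF/(1+0.0455)^t    t·PV
  1        25.00        23.9120        23.9120
  2        25.00        22.8714        45.7427
  3        25.00        21.8760        65.6280
  4        25.00        20.9240        83.6958
  5        68.75        55.0367       275.1836
  6     5,068.75     3,881.1162    23,286.6974
  Σ                  4,025.7363    23,780.8595
Price P = Σ PV = 4,025.7363.
Macaulay duration = Σ(t·PV) / P = 23,780.8595 / 4,025.7363 = 5.90721 half-year periods.
In years: 5.90721 / 2 = 2.95360 years.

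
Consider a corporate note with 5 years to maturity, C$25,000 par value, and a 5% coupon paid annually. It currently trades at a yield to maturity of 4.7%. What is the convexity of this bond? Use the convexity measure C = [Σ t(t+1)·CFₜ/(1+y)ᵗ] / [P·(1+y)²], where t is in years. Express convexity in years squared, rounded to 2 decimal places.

With y = 0.047:
  t   CF        PV=CF/(1+0.047)^t    t·PV        t(t+1)·PV
  1     1,250.00     1,193.8873     1,193.8873       2,387.7746
  2     1,250.00     1,140.2935     2,280.5870       6,841.7610
  3     1,250.00     1,089.1055     3,267.3166      13,069.2665
  4     1,250.00     1,040.2154     4,160.8617      20,804.3083
  5    26,250.00    20,863.9195   104,319.5977     625,917.5864
  Σ                 25,327.4213   115,222.2503     669,020.6968
P = 25,327.4213.
Convexity = Σ t(t+1)·PV / [P·(1+y)²] = 669,020.6968 / (25,327.4213 × 1.096209) = 24.09657.

24.10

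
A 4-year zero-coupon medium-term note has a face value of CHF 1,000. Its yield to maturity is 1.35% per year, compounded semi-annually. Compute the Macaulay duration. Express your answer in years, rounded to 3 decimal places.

4.000 years

A zero-coupon bond has a single cash flow at maturity, so its Macaulay duration equals its maturity: 4 years.
(Equivalently: 8 semi-annual periods ÷ 2 = 4 years.)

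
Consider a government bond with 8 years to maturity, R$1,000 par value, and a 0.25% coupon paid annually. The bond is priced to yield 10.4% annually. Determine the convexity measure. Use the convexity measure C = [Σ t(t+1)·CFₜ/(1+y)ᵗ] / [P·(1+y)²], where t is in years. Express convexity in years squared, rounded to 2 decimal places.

57.99

With y = 0.104:
  t   CF        PV=CF/(1+0.104)^t    t·PV        t(t+1)·PV
  1         2.50         2.2645         2.2645           4.5290
  2         2.50         2.0512         4.1023          12.3070
  3         2.50         1.8579         5.5738          22.2953
  4         2.50         1.6829         6.7317          33.6584
  5         2.50         1.5244         7.6219          45.7315
  6         2.50         1.3808         8.2847          57.9929
  7         2.50         1.2507         8.7550          70.0397
  8     1,002.50       454.2886     3,634.3084      32,708.7758
  Σ                    466.3010     3,677.6424      32,955.3298
P = 466.3010.
Convexity = Σ t(t+1)·PV / [P·(1+y)²] = 32,955.3298 / (466.3010 × 1.218816) = 57.98574.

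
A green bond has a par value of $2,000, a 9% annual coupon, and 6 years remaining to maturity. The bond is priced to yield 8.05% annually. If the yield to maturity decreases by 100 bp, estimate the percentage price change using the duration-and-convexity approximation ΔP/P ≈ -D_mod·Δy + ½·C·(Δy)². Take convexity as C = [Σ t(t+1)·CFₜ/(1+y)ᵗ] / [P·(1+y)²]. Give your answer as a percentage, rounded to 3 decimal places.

With y = 0.0805:
  t   CF        PV=CF/(1+0.0805)^t    t·PV        t(t+1)·PV
  1       180.00       166.5895       166.5895         333.1791
  2       180.00       154.1782       308.3564         925.0692
  3       180.00       142.6915       428.0746       1,712.2983
  4       180.00       132.0606       528.2426       2,641.2129
  5       180.00       122.2218       611.1090       3,666.6538
  6     2,180.00     1,369.9599     8,219.7596      57,538.3173
  Σ                  2,087.7016    10,262.1317      66,816.7306
P = 2,087.7016; D_Mac = 4.91552 yrs; D_mod = 4.54930 yrs; C = 27.41367.
Duration effect: -4.54930 × (-0.01) = +0.045493
Convexity effect: 0.5 × 27.41367 × (-0.01)² = +0.0013707
ΔP/P ≈ +0.045493 + 0.0013707 = +0.046864 = +4.6864%.

+4.686%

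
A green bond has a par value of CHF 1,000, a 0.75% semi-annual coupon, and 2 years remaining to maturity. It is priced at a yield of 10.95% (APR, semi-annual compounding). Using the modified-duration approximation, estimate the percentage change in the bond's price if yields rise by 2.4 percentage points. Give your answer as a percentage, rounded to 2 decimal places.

Periodic yield y = 0.05475. Modified duration first:
  t   CF        PV=CF/(1+0.05475)^t    t·PV
  1         3.75         3.5553         3.5553
  2         3.75         3.3708         6.7416
  3         3.75         3.1958         9.5875
  4     1,003.75       811.0123     3,244.0491
  Σ                    821.1342     3,263.9335
P = 821.1342; D_Mac = 3.97491 half-year periods = 1.98745 yrs; D_mod = 1.98745/(1+0.05475) = 1.88429 yrs.
ΔP/P ≈ -D_mod · Δy = -1.88429 × (+0.024) = -0.045223 = -4.5223%.

-4.52%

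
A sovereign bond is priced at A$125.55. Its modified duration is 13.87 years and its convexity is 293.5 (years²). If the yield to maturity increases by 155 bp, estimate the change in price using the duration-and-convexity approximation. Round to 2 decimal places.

Duration effect: -D_mod·Δy = -13.87 × (+0.0155) = -0.214985
Convexity effect: ½·C·(Δy)² = 0.5 × 293.5 × (0.0155)² = +0.0352566875
ΔP/P ≈ -0.214985 + 0.0352566875 = -0.1797283125
ΔP ≈ 125.55 × (-0.1797283125) = -22.564889634375.

-A$22.56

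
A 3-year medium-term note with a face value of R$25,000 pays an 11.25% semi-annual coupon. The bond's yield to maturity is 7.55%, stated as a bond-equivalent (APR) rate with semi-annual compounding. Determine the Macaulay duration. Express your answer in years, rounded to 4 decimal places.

Periodic yield y = 0.03775. Discount each cash flow and weight by its period:
  t   CF        PV=CF/(1+0.03775)^t    t·PV
  1     1,406.25     1,355.0952     1,355.0952
  2     1,406.25     1,305.8012     2,611.6023
  3     1,406.25     1,258.3003     3,774.9010
  4     1,406.25     1,212.5274     4,850.1097
  5     1,406.25     1,168.4196     5,842.0979
  6    26,406.25    21,142.2049   126,853.2296
  Σ                 27,442.3486   145,287.0357
Price P = Σ PV = 27,442.3486.
Macaulay duration = Σ(t·PV) / P = 145,287.0357 / 27,442.3486 = 5.29426 half-year periods.
In years: 5.29426 / 2 = 2.64713 years.

2.6471 years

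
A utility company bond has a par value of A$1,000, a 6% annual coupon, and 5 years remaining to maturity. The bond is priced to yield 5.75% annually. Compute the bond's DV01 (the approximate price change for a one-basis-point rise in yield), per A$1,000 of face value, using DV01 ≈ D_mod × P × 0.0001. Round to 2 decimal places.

A$0.43

Periodic yield y = 0.0575.
  t   CF        PV=CF/(1+0.0575)^t    t·PV
  1        60.00        56.7376        56.7376
  2        60.00        53.6526       107.3051
  3        60.00        50.7353       152.2059
  4        60.00        47.9766       191.9065
  5     1,060.00       801.5008     4,007.5042
  Σ                  1,010.6029     4,515.6593
P = 1,010.6029; D_Mac = 4.46828 yrs; D_mod = 4.22533 yrs.
DV01 ≈ 4.22533 × 1,010.6029 × 0.0001 = 0.427013.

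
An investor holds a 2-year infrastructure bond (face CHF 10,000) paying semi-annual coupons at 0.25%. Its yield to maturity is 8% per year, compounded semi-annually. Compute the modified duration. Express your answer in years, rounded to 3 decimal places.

1.919 years

Periodic yield y = 0.04. First find Macaulay duration:
  t   CF        PV=CF/(1+0.04)^t    t·PV
  1        12.50        12.0192        12.0192
  2        12.50        11.5570        23.1139
  3        12.50        11.1125        33.3374
  4    10,012.50     8,558.7270    34,234.9079
  Σ                  8,593.4156    34,303.3784
P = 8,593.4156; Macaulay duration = 34,303.3784 / 8,593.4156 = 3.99182 half-year periods = 1.99591 years.
Modified duration = D_Mac / (1 + y) = 1.99591 / 1.04 = 1.91914 years.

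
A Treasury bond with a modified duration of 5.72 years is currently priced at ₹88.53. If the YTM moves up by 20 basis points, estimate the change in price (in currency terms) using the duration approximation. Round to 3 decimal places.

Duration approximation: ΔP/P ≈ -D_mod · Δy = -5.72 × (+0.002) = -0.011440.
ΔP ≈ 88.53 × (-0.011440) = -1.0127832.

-₹1.013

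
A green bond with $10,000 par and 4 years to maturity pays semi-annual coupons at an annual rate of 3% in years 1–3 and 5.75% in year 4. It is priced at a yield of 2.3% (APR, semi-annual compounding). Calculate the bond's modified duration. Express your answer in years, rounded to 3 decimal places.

Periodic yield y = 0.0115. First find Macaulay duration:
  t   CF        PV=CF/(1+0.0115)^t    t·PV
  1       150.00       148.2946       148.2946
  2       150.00       146.6086       293.2172
  3       150.00       144.9418       434.8253
  4       150.00       143.2939       573.1756
  5       150.00       141.6648       708.3238
  6       150.00       140.0541       840.3248
  7       287.50       265.3852     1,857.6961
  8    10,287.50     9,388.2090    75,105.6724
  Σ                 10,518.4520    79,961.5299
P = 10,518.4520; Macaulay duration = 79,961.5299 / 10,518.4520 = 7.60202 half-year periods = 3.80101 years.
Modified duration = D_Mac / (1 + y) = 3.80101 / 1.0115 = 3.75780 years.

3.758 years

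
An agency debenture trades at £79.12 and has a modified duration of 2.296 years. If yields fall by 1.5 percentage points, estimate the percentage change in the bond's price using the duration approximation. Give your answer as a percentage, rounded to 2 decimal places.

+3.44%

Duration approximation: ΔP/P ≈ -D_mod · Δy = -2.296 × (-0.015) = +0.034440.
As a percentage: +3.4440%.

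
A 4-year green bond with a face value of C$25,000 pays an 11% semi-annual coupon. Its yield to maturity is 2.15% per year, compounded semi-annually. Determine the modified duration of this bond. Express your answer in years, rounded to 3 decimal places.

Periodic yield y = 0.01075. First find Macaulay duration:
  t   CF        PV=CF/(1+0.01075)^t    t·PV
  1     1,375.00     1,360.3760     1,360.3760
  2     1,375.00     1,345.9075     2,691.8149
  3     1,375.00     1,331.5928     3,994.7785
  4     1,375.00     1,317.4305     5,269.7218
  5     1,375.00     1,303.4187     6,517.0935
  6     1,375.00     1,289.5560     7,737.3359
  7     1,375.00     1,275.8407     8,930.8848
  8    26,375.00    24,212.6580   193,701.2642
  Σ                 33,436.7801   230,203.2696
P = 33,436.7801; Macaulay duration = 230,203.2696 / 33,436.7801 = 6.88473 half-year periods = 3.44237 years.
Modified duration = D_Mac / (1 + y) = 3.44237 / 1.01075 = 3.40575 years.

3.406 years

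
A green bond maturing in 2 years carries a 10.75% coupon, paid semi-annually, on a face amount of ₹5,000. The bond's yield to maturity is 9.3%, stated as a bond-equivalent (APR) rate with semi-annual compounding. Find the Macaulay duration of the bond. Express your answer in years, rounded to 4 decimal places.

Periodic yield y = 0.0465. Discount each cash flow and weight by its period:
  t   CF        PV=CF/(1+0.0465)^t    t·PV
  1       268.75       256.8084       256.8084
  2       268.75       245.3974       490.7949
  3       268.75       234.4935       703.4804
  4     5,268.75     4,392.8934    17,571.5735
  Σ                  5,129.5927    19,022.6572
Price P = Σ PV = 5,129.5927.
Macaulay duration = Σ(t·PV) / P = 19,022.6572 / 5,129.5927 = 3.70841 half-year periods.
In years: 3.70841 / 2 = 1.85421 years.

1.8542 years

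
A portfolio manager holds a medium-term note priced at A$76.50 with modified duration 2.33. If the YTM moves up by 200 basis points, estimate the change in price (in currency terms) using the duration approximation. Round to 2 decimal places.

-A$3.56

Duration approximation: ΔP/P ≈ -D_mod · Δy = -2.33 × (+0.02) = -0.046600.
ΔP ≈ 76.50 × (-0.046600) = -3.56490.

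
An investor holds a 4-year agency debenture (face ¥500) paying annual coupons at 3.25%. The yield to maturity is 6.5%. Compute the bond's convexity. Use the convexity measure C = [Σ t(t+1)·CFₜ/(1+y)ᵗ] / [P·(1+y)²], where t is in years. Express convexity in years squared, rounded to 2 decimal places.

With y = 0.065:
  t   CF        PV=CF/(1+0.065)^t    t·PV        t(t+1)·PV
  1        16.25        15.2582        15.2582          30.5164
  2        16.25        14.3270        28.6539          85.9618
  3        16.25        13.4525        40.3576         161.4306
  4       516.25       401.2930     1,605.1722       8,025.8609
  Σ                    444.3308     1,689.4420       8,303.7697
P = 444.3308.
Convexity = Σ t(t+1)·PV / [P·(1+y)²] = 8,303.7697 / (444.3308 × 1.134225) = 16.47668.

16.48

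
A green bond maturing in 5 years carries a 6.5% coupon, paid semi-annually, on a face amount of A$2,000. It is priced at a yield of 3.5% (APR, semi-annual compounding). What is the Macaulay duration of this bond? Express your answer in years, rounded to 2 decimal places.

Periodic yield y = 0.0175. Discount each cash flow and weight by its period:
  t   CF        PV=CF/(1+0.0175)^t    t·PV
  1        65.00        63.8821        63.8821
  2        65.00        62.7834       125.5667
  3        65.00        61.7035       185.1106
  4        65.00        60.6423       242.5692
  5        65.00        59.5993       297.9966
  6        65.00        58.5743       351.4456
  7        65.00        57.5668       402.9679
  8        65.00        56.5768       452.6140
  9        65.00        55.6037       500.4332
  10    2,065.00     1,736.1046    17,361.0456
  Σ                  2,273.0367    19,983.6315
Price P = Σ PV = 2,273.0367.
Macaulay duration = Σ(t·PV) / P = 19,983.6315 / 2,273.0367 = 8.79160 half-year periods.
In years: 8.79160 / 2 = 4.39580 years.

4.40 years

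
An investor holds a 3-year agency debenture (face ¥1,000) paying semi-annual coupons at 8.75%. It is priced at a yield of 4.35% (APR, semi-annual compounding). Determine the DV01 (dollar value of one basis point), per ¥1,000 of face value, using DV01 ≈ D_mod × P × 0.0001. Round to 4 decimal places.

¥0.2990

Periodic yield y = 0.02175.
  t   CF        PV=CF/(1+0.02175)^t    t·PV
  1        43.75        42.8187        42.8187
  2        43.75        41.9072        83.8144
  3        43.75        41.0151       123.0454
  4        43.75        40.1420       160.5682
  5        43.75        39.2875       196.4377
  6     1,043.75       917.3364     5,504.0182
  Σ                  1,122.5070     6,110.7026
P = 1,122.5070; D_Mac = 5.44380 half-year periods = 2.72190 yrs; D_mod = 2.66396 yrs.
DV01 ≈ 2.66396 × 1,122.5070 × 0.0001 = 0.299031.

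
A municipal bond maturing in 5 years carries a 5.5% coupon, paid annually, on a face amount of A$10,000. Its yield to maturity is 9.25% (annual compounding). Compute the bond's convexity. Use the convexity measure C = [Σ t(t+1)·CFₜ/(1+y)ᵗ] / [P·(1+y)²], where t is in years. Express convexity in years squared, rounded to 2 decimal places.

21.55

With y = 0.0925:
  t   CF        PV=CF/(1+0.0925)^t    t·PV        t(t+1)·PV
  1       550.00       503.4325       503.4325       1,006.8650
  2       550.00       460.8078       921.6156       2,764.8467
  3       550.00       421.7920     1,265.3760       5,061.5042
  4       550.00       386.0796     1,544.3186       7,721.5929
  5    10,550.00     6,778.6815    33,893.4077     203,360.4462
  Σ                  8,550.7935    38,128.1504     219,915.2549
P = 8,550.7935.
Convexity = Σ t(t+1)·PV / [P·(1+y)²] = 219,915.2549 / (8,550.7935 × 1.193556) = 21.54795.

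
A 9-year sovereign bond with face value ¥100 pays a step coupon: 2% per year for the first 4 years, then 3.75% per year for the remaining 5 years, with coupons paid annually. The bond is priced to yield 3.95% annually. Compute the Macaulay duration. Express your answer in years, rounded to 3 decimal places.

8.161 years

Periodic yield y = 0.0395. Discount each cash flow and weight by its year:
  t   CF        PV=CF/(1+0.0395)^t    t·PV
  1         2.00         1.9240         1.9240
  2         2.00         1.8509         3.7018
  3         2.00         1.7806         5.3417
  4         2.00         1.7129         6.8516
  5         3.75         3.0896        15.4482
  6         3.75         2.9722        17.8335
  7         3.75         2.8593        20.0151
  8         3.75         2.7506        22.0052
  9       103.75        73.2095       658.8858
  Σ                     92.1497       752.0069
Price P = Σ PV = 92.1497.
Macaulay duration = Σ(t·PV) / P = 752.0069 / 92.1497 = 8.16071 years.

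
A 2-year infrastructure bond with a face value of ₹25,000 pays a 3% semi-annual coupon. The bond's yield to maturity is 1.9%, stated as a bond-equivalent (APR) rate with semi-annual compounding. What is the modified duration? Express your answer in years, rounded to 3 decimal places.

Periodic yield y = 0.0095. First find Macaulay duration:
  t   CF        PV=CF/(1+0.0095)^t    t·PV
  1       375.00       371.4710       371.4710
  2       375.00       367.9753       735.9505
  3       375.00       364.5124     1,093.5372
  4    25,375.00    24,433.2229    97,732.8918
  Σ                 25,537.1816    99,933.8505
P = 25,537.1816; Macaulay duration = 99,933.8505 / 25,537.1816 = 3.91327 half-year periods = 1.95663 years.
Modified duration = D_Mac / (1 + y) = 1.95663 / 1.0095 = 1.93822 years.

1.938 years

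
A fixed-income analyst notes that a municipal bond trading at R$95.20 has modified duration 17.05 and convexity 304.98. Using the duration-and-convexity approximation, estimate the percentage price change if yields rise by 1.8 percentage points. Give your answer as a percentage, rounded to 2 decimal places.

Duration effect: -D_mod·Δy = -17.05 × (+0.018) = -0.306900
Convexity effect: ½·C·(Δy)² = 0.5 × 304.98 × (0.018)² = +0.04940676
ΔP/P ≈ -0.306900 + 0.04940676 = -0.25749324
= -25.749324%.

-25.75%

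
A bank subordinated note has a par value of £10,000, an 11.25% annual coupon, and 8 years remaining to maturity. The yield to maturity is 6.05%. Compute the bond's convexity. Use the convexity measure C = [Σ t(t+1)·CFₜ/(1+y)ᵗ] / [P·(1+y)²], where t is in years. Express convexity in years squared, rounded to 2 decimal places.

42.90

With y = 0.0605:
  t   CF        PV=CF/(1+0.0605)^t    t·PV        t(t+1)·PV
  1     1,125.00     1,060.8204     1,060.8204       2,121.6407
  2     1,125.00     1,000.3021     2,000.6042       6,001.8125
  3     1,125.00       943.2363     2,829.7089      11,318.8355
  4     1,125.00       889.4260     3,557.7041      17,788.5204
  5     1,125.00       838.6855     4,193.4277      25,160.5664
  6     1,125.00       790.8397     4,745.0384      33,215.2691
  7     1,125.00       745.7235     5,220.0643      41,760.5144
  8    11,125.00     6,953.6790    55,629.4318     500,664.8859
  Σ                 13,222.7125    79,236.7998     638,032.0451
P = 13,222.7125.
Convexity = Σ t(t+1)·PV / [P·(1+y)²] = 638,032.0451 / (13,222.7125 × 1.124660) = 42.90428.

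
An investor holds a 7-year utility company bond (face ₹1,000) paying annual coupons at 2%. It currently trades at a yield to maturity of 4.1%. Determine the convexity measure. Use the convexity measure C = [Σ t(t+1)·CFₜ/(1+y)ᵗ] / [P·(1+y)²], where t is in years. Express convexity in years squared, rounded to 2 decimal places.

47.46

With y = 0.041:
  t   CF        PV=CF/(1+0.041)^t    t·PV        t(t+1)·PV
  1        20.00        19.2123        19.2123          38.4246
  2        20.00        18.4556        36.9112         110.7337
  3        20.00        17.7287        53.1862         212.7448
  4        20.00        17.0305        68.1219         340.6097
  5        20.00        16.3597        81.7987         490.7921
  6        20.00        15.7154        94.2924         660.0471
  7     1,020.00       769.9190     5,389.4333      43,115.4668
  Σ                    874.4213     5,742.9562      44,968.8189
P = 874.4213.
Convexity = Σ t(t+1)·PV / [P·(1+y)²] = 44,968.8189 / (874.4213 × 1.083681) = 47.45580.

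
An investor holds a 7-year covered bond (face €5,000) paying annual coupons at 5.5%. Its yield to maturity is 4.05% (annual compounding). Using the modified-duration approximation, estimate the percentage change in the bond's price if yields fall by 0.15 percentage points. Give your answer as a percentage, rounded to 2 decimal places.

Periodic yield y = 0.0405. Modified duration first:
  t   CF        PV=CF/(1+0.0405)^t    t·PV
  1       275.00       264.2960       264.2960
  2       275.00       254.0087       508.0173
  3       275.00       244.1217       732.3652
  4       275.00       234.6196       938.4785
  5       275.00       225.4874     1,127.4370
  6       275.00       216.7106     1,300.2637
  7     5,275.00     3,995.1020    27,965.7140
  Σ                  5,434.3461    32,836.5718
P = 5,434.3461; D_Mac = 6.04241 yrs; D_mod = 6.04241/(1+0.0405) = 5.80722 yrs.
ΔP/P ≈ -D_mod · Δy = -5.80722 × (-0.0015) = +0.008711 = +0.8711%.

+0.87%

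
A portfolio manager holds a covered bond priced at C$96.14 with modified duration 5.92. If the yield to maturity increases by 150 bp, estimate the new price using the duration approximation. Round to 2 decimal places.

C$87.60

Duration approximation: ΔP/P ≈ -D_mod · Δy = -5.92 × (+0.015) = -0.088800.
New price ≈ 96.14 × (1 - 0.088800) = 87.602768.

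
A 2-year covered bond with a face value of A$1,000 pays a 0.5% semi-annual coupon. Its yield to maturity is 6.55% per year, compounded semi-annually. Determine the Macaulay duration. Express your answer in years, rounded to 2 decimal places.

1.99 years

Periodic yield y = 0.03275. Discount each cash flow and weight by its period:
  t   CF        PV=CF/(1+0.03275)^t    t·PV
  1         2.50         2.4207         2.4207
  2         2.50         2.3440         4.6879
  3         2.50         2.2696         6.8089
  4     1,002.50       881.2590     3,525.0360
  Σ                    888.2933     3,538.9535
Price P = Σ PV = 888.2933.
Macaulay duration = Σ(t·PV) / P = 3,538.9535 / 888.2933 = 3.98399 half-year periods.
In years: 3.98399 / 2 = 1.99200 years.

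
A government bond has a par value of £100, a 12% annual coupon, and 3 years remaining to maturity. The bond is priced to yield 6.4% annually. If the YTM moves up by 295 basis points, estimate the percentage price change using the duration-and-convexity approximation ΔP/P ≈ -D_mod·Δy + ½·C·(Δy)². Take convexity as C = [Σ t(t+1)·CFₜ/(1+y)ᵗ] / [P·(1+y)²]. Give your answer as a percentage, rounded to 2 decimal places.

With y = 0.064:
  t   CF        PV=CF/(1+0.064)^t    t·PV        t(t+1)·PV
  1        12.00        11.2782        11.2782          22.5564
  2        12.00        10.5998        21.1996          63.5988
  3       112.00        92.9808       278.9423       1,115.7692
  Σ                    114.8588       311.4201       1,201.9245
P = 114.8588; D_Mac = 2.71133 yrs; D_mod = 2.54824 yrs; C = 9.24336.
Duration effect: -2.54824 × (+0.0295) = -0.075173
Convexity effect: 0.5 × 9.24336 × (0.0295)² = +0.0040220
ΔP/P ≈ -0.075173 + 0.0040220 = -0.071151 = -7.1151%.

-7.12%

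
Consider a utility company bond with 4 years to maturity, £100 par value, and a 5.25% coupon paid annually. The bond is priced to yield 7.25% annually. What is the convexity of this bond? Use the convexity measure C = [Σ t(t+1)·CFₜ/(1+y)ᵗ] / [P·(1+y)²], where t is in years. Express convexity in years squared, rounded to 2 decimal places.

With y = 0.0725:
  t   CF        PV=CF/(1+0.0725)^t    t·PV        t(t+1)·PV
  1         5.25         4.8951         4.8951           9.7902
  2         5.25         4.5642         9.1284          27.3852
  3         5.25         4.2557        12.7670          51.0680
  4       105.25        79.5487       318.1947       1,590.9733
  Σ                     93.2636       344.9852       1,679.2167
P = 93.2636.
Convexity = Σ t(t+1)·PV / [P·(1+y)²] = 1,679.2167 / (93.2636 × 1.150256) = 15.65308.

15.65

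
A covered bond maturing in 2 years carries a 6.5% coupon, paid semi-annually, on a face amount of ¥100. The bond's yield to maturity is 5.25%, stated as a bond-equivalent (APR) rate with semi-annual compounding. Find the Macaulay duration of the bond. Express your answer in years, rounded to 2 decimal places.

1.91 years

Periodic yield y = 0.02625. Discount each cash flow and weight by its period:
  t   CF        PV=CF/(1+0.02625)^t    t·PV
  1         3.25         3.1669         3.1669
  2         3.25         3.0859         6.1717
  3         3.25         3.0069         9.0208
  4       103.25        93.0845       372.3380
  Σ                    102.3442       390.6974
Price P = Σ PV = 102.3442.
Macaulay duration = Σ(t·PV) / P = 390.6974 / 102.3442 = 3.81749 half-year periods.
In years: 3.81749 / 2 = 1.90874 years.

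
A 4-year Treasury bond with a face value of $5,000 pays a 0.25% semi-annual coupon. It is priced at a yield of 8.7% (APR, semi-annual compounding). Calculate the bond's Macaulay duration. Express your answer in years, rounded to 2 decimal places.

Periodic yield y = 0.0435. Discount each cash flow and weight by its period:
  t   CF        PV=CF/(1+0.0435)^t    t·PV
  1         6.25         5.9895         5.9895
  2         6.25         5.7398        11.4796
  3         6.25         5.5005        16.5015
  4         6.25         5.2712        21.0848
  5         6.25         5.0515        25.2573
  6         6.25         4.8409        29.0453
  7         6.25         4.6391        32.4736
  8     5,006.25     3,561.0076    28,488.0612
  Σ                  3,598.0400    28,629.8929
Price P = Σ PV = 3,598.0400.
Macaulay duration = Σ(t·PV) / P = 28,629.8929 / 3,598.0400 = 7.95708 half-year periods.
In years: 7.95708 / 2 = 3.97854 years.

3.98 years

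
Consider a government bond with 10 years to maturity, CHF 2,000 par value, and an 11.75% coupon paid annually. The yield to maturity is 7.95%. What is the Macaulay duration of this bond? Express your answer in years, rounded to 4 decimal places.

Periodic yield y = 0.0795. Discount each cash flow and weight by its year:
  t   CF        PV=CF/(1+0.0795)^t    t·PV
  1       235.00       217.6934       217.6934
  2       235.00       201.6613       403.3226
  3       235.00       186.8099       560.4297
  4       235.00       173.0523       692.2090
  5       235.00       160.3078       801.5390
  6       235.00       148.5019       891.0113
  7       235.00       137.5654       962.9581
  8       235.00       127.4344     1,019.4752
  9       235.00       118.0495     1,062.4452
  10    2,235.00     1,040.0424    10,400.4244
  Σ                  2,511.1183    17,011.5080
Price P = Σ PV = 2,511.1183.
Macaulay duration = Σ(t·PV) / P = 17,011.5080 / 2,511.1183 = 6.77447 years.

6.7745 years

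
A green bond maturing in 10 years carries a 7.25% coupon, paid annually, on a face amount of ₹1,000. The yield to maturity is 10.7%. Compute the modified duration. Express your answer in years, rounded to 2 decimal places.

Periodic yield y = 0.107. First find Macaulay duration:
  t   CF        PV=CF/(1+0.107)^t    t·PV
  1        72.50        65.4923        65.4923
  2        72.50        59.1620       118.3240
  3        72.50        53.4435       160.3306
  4        72.50        48.2778       193.1112
  5        72.50        43.6114       218.0569
  6        72.50        39.3960       236.3761
  7        72.50        35.5881       249.1166
  8        72.50        32.1482       257.1858
  9        72.50        29.0409       261.3677
  10    1,072.50       388.0798     3,880.7985
  Σ                    794.2401     5,640.1598
P = 794.2401; Macaulay duration = 5,640.1598 / 794.2401 = 7.10133 years.
Modified duration = D_Mac / (1 + y) = 7.10133 / 1.107 = 6.41493 years.

6.41 years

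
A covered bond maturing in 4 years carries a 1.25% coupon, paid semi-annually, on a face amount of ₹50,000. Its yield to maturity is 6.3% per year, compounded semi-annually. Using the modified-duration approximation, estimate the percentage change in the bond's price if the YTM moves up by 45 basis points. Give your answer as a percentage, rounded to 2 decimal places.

-1.70%

Periodic yield y = 0.0315. Modified duration first:
  t   CF        PV=CF/(1+0.0315)^t    t·PV
  1       312.50       302.9569       302.9569
  2       312.50       293.7051       587.4103
  3       312.50       284.7360       854.2079
  4       312.50       276.0407     1,104.1627
  5       312.50       267.6109     1,338.0547
  6       312.50       259.4386     1,556.6317
  7       312.50       251.5159     1,760.6111
  8    50,312.50    39,257.4458   314,059.5660
  Σ                 41,193.4498   321,563.6013
P = 41,193.4498; D_Mac = 7.80618 half-year periods = 3.90309 yrs; D_mod = 3.90309/(1+0.0315) = 3.78390 yrs.
ΔP/P ≈ -D_mod · Δy = -3.78390 × (+0.0045) = -0.017028 = -1.7028%.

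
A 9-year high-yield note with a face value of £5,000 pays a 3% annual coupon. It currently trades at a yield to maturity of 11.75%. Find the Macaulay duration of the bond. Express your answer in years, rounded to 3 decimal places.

7.558 years

Periodic yield y = 0.1175. Discount each cash flow and weight by its year:
  t   CF        PV=CF/(1+0.1175)^t    t·PV
  1       150.00       134.2282       134.2282
  2       150.00       120.1147       240.2294
  3       150.00       107.4852       322.4556
  4       150.00        96.1836       384.7345
  5       150.00        86.0704       430.3518
  6       150.00        77.0205       462.1227
  7       150.00        68.9221       482.4547
  8       150.00        61.6753       493.4021
  9     5,150.00     1,894.8701    17,053.8309
  Σ                  2,646.5700    20,003.8099
Price P = Σ PV = 2,646.5700.
Macaulay duration = Σ(t·PV) / P = 20,003.8099 / 2,646.5700 = 7.55839 years.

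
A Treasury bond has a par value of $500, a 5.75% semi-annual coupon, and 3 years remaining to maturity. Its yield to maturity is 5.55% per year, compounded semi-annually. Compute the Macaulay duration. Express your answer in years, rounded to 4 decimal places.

2.7987 years

Periodic yield y = 0.02775. Discount each cash flow and weight by its period:
  t   CF        PV=CF/(1+0.02775)^t    t·PV
  1       14.375        13.9869        13.9869
  2       14.375        13.6092        27.2184
  3       14.375        13.2418        39.7253
  4       14.375        12.8842        51.5369
  5       14.375        12.5363        62.6817
  6      514.375       436.4705     2,618.8233
  Σ                    502.7289     2,813.9723
Price P = Σ PV = 502.7289.
Macaulay duration = Σ(t·PV) / P = 2,813.9723 / 502.7289 = 5.59740 half-year periods.
In years: 5.59740 / 2 = 2.79870 years.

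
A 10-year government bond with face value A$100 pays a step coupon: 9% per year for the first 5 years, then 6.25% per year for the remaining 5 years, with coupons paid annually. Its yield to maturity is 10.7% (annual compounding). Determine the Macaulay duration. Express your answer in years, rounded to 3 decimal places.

6.748 years

Periodic yield y = 0.107. Discount each cash flow and weight by its year:
  t   CF        PV=CF/(1+0.107)^t    t·PV
  1         9.00         8.1301         8.1301
  2         9.00         7.3442        14.6885
  3         9.00         6.6344        19.9031
  4         9.00         5.9931        23.9724
  5         9.00         5.4138        27.0691
  6         6.25         3.3962        20.3772
  7         6.25         3.0679        21.4756
  8         6.25         2.7714        22.1712
  9         6.25         2.5035        22.5317
  10      106.25        38.4461       384.4614
  Σ                     83.7008       564.7803
Price P = Σ PV = 83.7008.
Macaulay duration = Σ(t·PV) / P = 564.7803 / 83.7008 = 6.74761 years.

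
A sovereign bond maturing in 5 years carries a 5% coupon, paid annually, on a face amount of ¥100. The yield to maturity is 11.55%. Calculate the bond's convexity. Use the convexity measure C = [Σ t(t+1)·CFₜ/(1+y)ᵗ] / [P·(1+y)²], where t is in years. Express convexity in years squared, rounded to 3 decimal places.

With y = 0.1155:
  t   CF        PV=CF/(1+0.1155)^t    t·PV        t(t+1)·PV
  1         5.00         4.4823         4.4823           8.9646
  2         5.00         4.0182         8.0364          24.1092
  3         5.00         3.6021        10.8064          43.2257
  4         5.00         3.2292        12.9167          64.5835
  5       105.00        60.7913       303.9565       1,823.7390
  Σ                     76.1231       340.1983       1,964.6220
P = 76.1231.
Convexity = Σ t(t+1)·PV / [P·(1+y)²] = 1,964.6220 / (76.1231 × 1.244340) = 20.74070.

20.741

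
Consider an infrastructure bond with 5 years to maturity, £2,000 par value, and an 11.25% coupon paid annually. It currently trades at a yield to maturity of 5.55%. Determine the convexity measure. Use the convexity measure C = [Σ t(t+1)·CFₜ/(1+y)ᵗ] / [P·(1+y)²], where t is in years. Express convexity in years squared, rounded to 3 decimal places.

21.125

With y = 0.0555:
  t   CF        PV=CF/(1+0.0555)^t    t·PV        t(t+1)·PV
  1       225.00       213.1691       213.1691         426.3382
  2       225.00       201.9603       403.9206       1,211.7619
  3       225.00       191.3409       574.0227       2,296.0908
  4       225.00       181.2799       725.1195       3,625.5973
  5     2,225.00     1,698.3955     8,491.9774      50,951.8646
  Σ                  2,486.1457    10,408.2093      58,511.6528
P = 2,486.1457.
Convexity = Σ t(t+1)·PV / [P·(1+y)²] = 58,511.6528 / (2,486.1457 × 1.114080) = 21.12513.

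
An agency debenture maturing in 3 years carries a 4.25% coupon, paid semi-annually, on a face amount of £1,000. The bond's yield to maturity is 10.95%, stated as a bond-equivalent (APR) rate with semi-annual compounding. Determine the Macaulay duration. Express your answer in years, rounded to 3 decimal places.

Periodic yield y = 0.05475. Discount each cash flow and weight by its period:
  t   CF        PV=CF/(1+0.05475)^t    t·PV
  1        21.25        20.1470        20.1470
  2        21.25        19.1012        38.2023
  3        21.25        18.1097        54.3290
  4        21.25        17.1696        68.6785
  5        21.25        16.2784        81.3919
  6     1,021.25       741.7112     4,450.2675
  Σ                    832.5170     4,713.0162
Price P = Σ PV = 832.5170.
Macaulay duration = Σ(t·PV) / P = 4,713.0162 / 832.5170 = 5.66116 half-year periods.
In years: 5.66116 / 2 = 2.83058 years.

2.831 years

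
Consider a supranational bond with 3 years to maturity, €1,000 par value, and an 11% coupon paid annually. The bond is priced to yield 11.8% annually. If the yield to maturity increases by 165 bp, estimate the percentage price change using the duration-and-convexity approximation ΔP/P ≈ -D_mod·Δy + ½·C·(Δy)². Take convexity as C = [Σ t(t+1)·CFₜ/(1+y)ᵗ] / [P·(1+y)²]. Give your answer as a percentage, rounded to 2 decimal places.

-3.89%

With y = 0.118:
  t   CF        PV=CF/(1+0.118)^t    t·PV        t(t+1)·PV
  1       110.00        98.3900        98.3900         196.7800
  2       110.00        88.0054       176.0107         528.0321
  3     1,110.00       794.3238     2,382.9714       9,531.8854
  Σ                    980.7191     2,657.3720      10,256.6975
P = 980.7191; D_Mac = 2.70962 yrs; D_mod = 2.42363 yrs; C = 8.36718.
Duration effect: -2.42363 × (+0.0165) = -0.039990
Convexity effect: 0.5 × 8.36718 × (0.0165)² = +0.0011390
ΔP/P ≈ -0.039990 + 0.0011390 = -0.038851 = -3.8851%.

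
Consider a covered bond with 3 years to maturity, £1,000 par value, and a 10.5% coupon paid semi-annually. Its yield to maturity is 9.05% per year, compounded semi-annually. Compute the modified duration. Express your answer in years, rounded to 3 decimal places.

Periodic yield y = 0.04525. First find Macaulay duration:
  t   CF        PV=CF/(1+0.04525)^t    t·PV
  1        52.50        50.2272        50.2272
  2        52.50        48.0528        96.1057
  3        52.50        45.9726       137.9177
  4        52.50        43.9824       175.9295
  5        52.50        42.0783       210.3916
  6     1,052.50       807.0511     4,842.3067
  Σ                  1,037.3644     5,512.8784
P = 1,037.3644; Macaulay duration = 5,512.8784 / 1,037.3644 = 5.31431 half-year periods = 2.65716 years.
Modified duration = D_Mac / (1 + y) = 2.65716 / 1.04525 = 2.54212 years.

2.542 years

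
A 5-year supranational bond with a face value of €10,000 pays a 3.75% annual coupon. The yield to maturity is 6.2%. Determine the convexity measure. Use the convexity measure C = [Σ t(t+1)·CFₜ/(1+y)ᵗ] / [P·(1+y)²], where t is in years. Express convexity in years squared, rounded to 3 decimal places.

With y = 0.062:
  t   CF        PV=CF/(1+0.062)^t    t·PV        t(t+1)·PV
  1       375.00       353.1073       353.1073         706.2147
  2       375.00       332.4928       664.9856       1,994.9567
  3       375.00       313.0817       939.2452       3,756.9807
  4       375.00       294.8039     1,179.2155       5,896.0777
  5    10,375.00     7,680.0761    38,400.3803     230,402.2821
  Σ                  8,973.5618    41,536.9340     242,756.5119
P = 8,973.5618.
Convexity = Σ t(t+1)·PV / [P·(1+y)²] = 242,756.5119 / (8,973.5618 × 1.127844) = 23.98595.

23.986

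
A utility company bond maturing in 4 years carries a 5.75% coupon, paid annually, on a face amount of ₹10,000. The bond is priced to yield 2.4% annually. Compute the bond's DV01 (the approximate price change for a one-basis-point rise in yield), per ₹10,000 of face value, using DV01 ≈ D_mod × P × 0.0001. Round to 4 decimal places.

₹4.0758

Periodic yield y = 0.024.
  t   CF        PV=CF/(1+0.024)^t    t·PV
  1       575.00       561.5234       561.5234
  2       575.00       548.3627     1,096.7255
  3       575.00       535.5105     1,606.5314
  4    10,575.00     9,617.9065    38,471.6259
  Σ                 11,263.3031    41,736.4062
P = 11,263.3031; D_Mac = 3.70552 yrs; D_mod = 3.61867 yrs.
DV01 ≈ 3.61867 × 11,263.3031 × 0.0001 = 4.075821.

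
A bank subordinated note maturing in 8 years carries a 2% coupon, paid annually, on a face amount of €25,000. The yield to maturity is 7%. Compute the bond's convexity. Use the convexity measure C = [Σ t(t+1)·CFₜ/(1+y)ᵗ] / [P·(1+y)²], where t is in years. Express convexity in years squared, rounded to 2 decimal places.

56.12

With y = 0.07:
  t   CF        PV=CF/(1+0.07)^t    t·PV        t(t+1)·PV
  1       500.00       467.2897       467.2897         934.5794
  2       500.00       436.7194       873.4387       2,620.3162
  3       500.00       408.1489     1,224.4468       4,897.7873
  4       500.00       381.4476     1,525.7904       7,628.9521
  5       500.00       356.4931     1,782.4654      10,694.7927
  6       500.00       333.1711     1,999.0267      13,993.1867
  7       500.00       311.3749     2,179.6241      17,436.9928
  8    25,500.00    14,841.2322   118,729.8573   1,068,568.7160
  Σ                 17,535.8769   128,781.9392   1,126,775.3232
P = 17,535.8769.
Convexity = Σ t(t+1)·PV / [P·(1+y)²] = 1,126,775.3232 / (17,535.8769 × 1.144900) = 56.12318.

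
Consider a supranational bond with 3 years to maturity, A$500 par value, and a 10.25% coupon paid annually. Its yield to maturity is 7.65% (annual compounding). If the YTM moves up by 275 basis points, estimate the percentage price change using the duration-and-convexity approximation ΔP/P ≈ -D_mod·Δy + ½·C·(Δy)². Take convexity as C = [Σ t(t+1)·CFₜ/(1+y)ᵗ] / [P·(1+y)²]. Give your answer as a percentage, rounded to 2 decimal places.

-6.65%

With y = 0.0765:
  t   CF        PV=CF/(1+0.0765)^t    t·PV        t(t+1)·PV
  1        51.25        47.6080        47.6080          95.2160
  2        51.25        44.2248        88.4496         265.3488
  3       551.25       441.8822     1,325.6466       5,302.5863
  Σ                    533.7150     1,461.7042       5,663.1510
P = 533.7150; D_Mac = 2.73874 yrs; D_mod = 2.54411 yrs; C = 9.15631.
Duration effect: -2.54411 × (+0.0275) = -0.069963
Convexity effect: 0.5 × 9.15631 × (0.0275)² = +0.0034622
ΔP/P ≈ -0.069963 + 0.0034622 = -0.066501 = -6.6501%.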